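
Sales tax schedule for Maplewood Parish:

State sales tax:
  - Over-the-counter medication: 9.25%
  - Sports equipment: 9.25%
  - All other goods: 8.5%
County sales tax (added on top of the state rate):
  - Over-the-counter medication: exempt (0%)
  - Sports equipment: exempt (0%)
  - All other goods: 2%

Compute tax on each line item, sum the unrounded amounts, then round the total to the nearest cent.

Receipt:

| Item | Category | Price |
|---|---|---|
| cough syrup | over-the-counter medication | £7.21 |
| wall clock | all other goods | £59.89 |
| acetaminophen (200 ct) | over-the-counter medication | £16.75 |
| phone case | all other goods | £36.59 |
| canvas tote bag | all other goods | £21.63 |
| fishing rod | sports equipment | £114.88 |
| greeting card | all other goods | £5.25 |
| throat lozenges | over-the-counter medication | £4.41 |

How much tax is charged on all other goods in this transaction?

Wall clock £59.89: all other goods → 8.5% + 2% county = 10.5% → £6.28845
Phone case £36.59: all other goods → 8.5% + 2% county = 10.5% → £3.84195
Canvas tote bag £21.63: all other goods → 8.5% + 2% county = 10.5% → £2.27115
Greeting card £5.25: all other goods → 8.5% + 2% county = 10.5% → £0.55125
Tax on all other goods: unrounded sum = £12.9528 → £12.95

£12.95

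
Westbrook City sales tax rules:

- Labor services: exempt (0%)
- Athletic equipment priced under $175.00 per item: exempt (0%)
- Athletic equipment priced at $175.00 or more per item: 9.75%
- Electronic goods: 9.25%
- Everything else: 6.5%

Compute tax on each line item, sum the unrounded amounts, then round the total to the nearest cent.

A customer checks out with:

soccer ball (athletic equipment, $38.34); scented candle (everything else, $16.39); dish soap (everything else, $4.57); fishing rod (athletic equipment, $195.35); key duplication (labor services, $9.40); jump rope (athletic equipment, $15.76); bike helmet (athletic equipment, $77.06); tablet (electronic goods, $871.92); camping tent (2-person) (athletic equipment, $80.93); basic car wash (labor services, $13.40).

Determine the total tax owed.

Soccer ball $38.34: athletic equipment, under $175.00 → 0% → $0.00
Scented candle $16.39: everything else → 6.5% → $1.06535
Dish soap $4.57: everything else → 6.5% → $0.29705
Fishing rod $195.35: athletic equipment, $175.00 or more → 9.75% → $19.046625
Key duplication $9.40: labor services → 0% → $0.00
Jump rope $15.76: athletic equipment, under $175.00 → 0% → $0.00
Bike helmet $77.06: athletic equipment, under $175.00 → 0% → $0.00
Tablet $871.92: electronic goods → 9.25% → $80.6526
Camping tent (2-person) $80.93: athletic equipment, under $175.00 → 0% → $0.00
Basic car wash $13.40: labor services → 0% → $0.00
Unrounded tax sum = $101.061625 → $101.06

$101.06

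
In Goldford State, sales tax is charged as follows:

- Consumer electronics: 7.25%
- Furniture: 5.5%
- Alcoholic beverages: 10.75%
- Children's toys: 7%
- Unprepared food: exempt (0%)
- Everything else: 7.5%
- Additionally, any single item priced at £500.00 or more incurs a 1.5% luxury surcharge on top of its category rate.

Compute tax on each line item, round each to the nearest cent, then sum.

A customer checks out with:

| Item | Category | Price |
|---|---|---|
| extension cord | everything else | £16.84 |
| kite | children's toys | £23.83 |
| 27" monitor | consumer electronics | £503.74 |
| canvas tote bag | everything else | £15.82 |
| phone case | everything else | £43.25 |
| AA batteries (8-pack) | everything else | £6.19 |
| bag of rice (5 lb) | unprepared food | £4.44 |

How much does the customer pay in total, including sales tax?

£666.01

Extension cord £16.84: everything else → 7.5% → £1.26
Kite £23.83: children's toys → 7% → £1.67
27" monitor £503.74: consumer electronics → 7.25% + 1.5% surcharge = 8.75% → £44.08
Canvas tote bag £15.82: everything else → 7.5% → £1.19
Phone case £43.25: everything else → 7.5% → £3.24
AA batteries (8-pack) £6.19: everything else → 7.5% → £0.46
Bag of rice (5 lb) £4.44: unprepared food → 0% → £0.00
Subtotal = £614.11; tax = £51.90; total due = £666.01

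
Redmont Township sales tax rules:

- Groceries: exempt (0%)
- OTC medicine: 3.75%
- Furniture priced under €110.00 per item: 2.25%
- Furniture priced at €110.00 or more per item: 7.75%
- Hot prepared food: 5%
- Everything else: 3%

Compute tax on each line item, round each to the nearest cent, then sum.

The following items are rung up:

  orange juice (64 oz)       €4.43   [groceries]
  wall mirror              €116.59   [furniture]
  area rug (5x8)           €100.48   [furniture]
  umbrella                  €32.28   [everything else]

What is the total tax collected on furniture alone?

Wall mirror €116.59: furniture, €110.00 or more → 7.75% → €9.04
Area rug (5x8) €100.48: furniture, under €110.00 → 2.25% → €2.26
Tax on furniture = €9.04 + €2.26 = €11.30

€11.30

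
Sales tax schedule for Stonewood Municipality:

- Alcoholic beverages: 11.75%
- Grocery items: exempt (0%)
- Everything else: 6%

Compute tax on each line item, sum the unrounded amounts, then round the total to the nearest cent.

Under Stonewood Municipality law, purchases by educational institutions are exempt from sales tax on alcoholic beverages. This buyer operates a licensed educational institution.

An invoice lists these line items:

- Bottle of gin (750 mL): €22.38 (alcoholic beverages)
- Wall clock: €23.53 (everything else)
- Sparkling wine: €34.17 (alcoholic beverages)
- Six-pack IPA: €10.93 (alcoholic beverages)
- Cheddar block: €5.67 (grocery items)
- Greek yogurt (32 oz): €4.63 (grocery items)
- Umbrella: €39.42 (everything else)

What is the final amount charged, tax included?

€144.51

Bottle of gin (750 mL) €22.38: alcoholic beverages, buyer-exempt → 0% → €0.00
Wall clock €23.53: everything else → 6% → €1.4118
Sparkling wine €34.17: alcoholic beverages, buyer-exempt → 0% → €0.00
Six-pack IPA €10.93: alcoholic beverages, buyer-exempt → 0% → €0.00
Cheddar block €5.67: grocery items → 0% → €0.00
Greek yogurt (32 oz) €4.63: grocery items → 0% → €0.00
Umbrella €39.42: everything else → 6% → €2.3652
Subtotal = €140.73; unrounded tax = €3.777 → €3.78; total due = €144.51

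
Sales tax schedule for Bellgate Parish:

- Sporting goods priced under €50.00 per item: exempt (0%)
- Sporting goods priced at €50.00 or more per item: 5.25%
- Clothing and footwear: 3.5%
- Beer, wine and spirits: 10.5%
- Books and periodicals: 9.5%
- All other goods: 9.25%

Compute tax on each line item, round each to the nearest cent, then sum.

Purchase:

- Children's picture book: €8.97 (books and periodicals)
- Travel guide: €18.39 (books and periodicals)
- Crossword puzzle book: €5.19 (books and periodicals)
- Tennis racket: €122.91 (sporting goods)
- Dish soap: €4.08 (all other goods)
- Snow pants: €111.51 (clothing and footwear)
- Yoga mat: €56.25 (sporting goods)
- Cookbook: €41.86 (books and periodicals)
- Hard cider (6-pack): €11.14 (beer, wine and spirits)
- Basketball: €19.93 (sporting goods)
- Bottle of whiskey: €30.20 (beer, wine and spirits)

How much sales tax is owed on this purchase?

€25.09

Children's picture book €8.97: books and periodicals → 9.5% → €0.85
Travel guide €18.39: books and periodicals → 9.5% → €1.75
Crossword puzzle book €5.19: books and periodicals → 9.5% → €0.49
Tennis racket €122.91: sporting goods, €50.00 or more → 5.25% → €6.45
Dish soap €4.08: all other goods → 9.25% → €0.38
Snow pants €111.51: clothing and footwear → 3.5% → €3.90
Yoga mat €56.25: sporting goods, €50.00 or more → 5.25% → €2.95
Cookbook €41.86: books and periodicals → 9.5% → €3.98
Hard cider (6-pack) €11.14: beer, wine and spirits → 10.5% → €1.17
Basketball €19.93: sporting goods, under €50.00 → 0% → €0.00
Bottle of whiskey €30.20: beer, wine and spirits → 10.5% → €3.17
Total tax = €0.85 + €1.75 + €0.49 + €6.45 + €0.38 + €3.90 + €2.95 + €3.98 + €1.17 + €3.17 = €25.09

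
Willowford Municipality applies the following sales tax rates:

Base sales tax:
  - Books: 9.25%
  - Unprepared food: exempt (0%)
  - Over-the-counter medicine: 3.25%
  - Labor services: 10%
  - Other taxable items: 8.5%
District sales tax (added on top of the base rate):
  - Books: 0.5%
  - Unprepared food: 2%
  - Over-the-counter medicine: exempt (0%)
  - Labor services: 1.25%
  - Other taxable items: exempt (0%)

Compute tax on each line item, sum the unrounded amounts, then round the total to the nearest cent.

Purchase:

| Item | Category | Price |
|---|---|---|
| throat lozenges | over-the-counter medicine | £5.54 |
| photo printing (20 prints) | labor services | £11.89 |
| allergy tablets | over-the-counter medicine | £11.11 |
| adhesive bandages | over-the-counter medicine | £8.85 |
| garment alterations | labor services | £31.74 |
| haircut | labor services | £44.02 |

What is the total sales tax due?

Throat lozenges £5.54: over-the-counter medicine → 3.25% + 0% district = 3.25% → £0.18005
Photo printing (20 prints) £11.89: labor services → 10% + 1.25% district = 11.25% → £1.337625
Allergy tablets £11.11: over-the-counter medicine → 3.25% + 0% district = 3.25% → £0.361075
Adhesive bandages £8.85: over-the-counter medicine → 3.25% + 0% district = 3.25% → £0.287625
Garment alterations £31.74: labor services → 10% + 1.25% district = 11.25% → £3.57075
Haircut £44.02: labor services → 10% + 1.25% district = 11.25% → £4.95225
Unrounded tax sum = £10.689375 → £10.69

£10.69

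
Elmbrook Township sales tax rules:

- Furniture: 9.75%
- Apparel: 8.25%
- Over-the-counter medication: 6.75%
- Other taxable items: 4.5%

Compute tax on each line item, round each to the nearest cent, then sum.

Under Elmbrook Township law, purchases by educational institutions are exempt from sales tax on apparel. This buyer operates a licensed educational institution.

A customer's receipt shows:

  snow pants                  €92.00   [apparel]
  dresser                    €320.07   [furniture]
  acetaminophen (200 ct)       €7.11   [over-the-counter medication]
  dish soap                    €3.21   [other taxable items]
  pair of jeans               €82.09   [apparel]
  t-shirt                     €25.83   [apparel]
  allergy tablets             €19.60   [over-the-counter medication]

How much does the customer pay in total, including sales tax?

Snow pants €92.00: apparel, buyer-exempt → 0% → €0.00
Dresser €320.07: furniture → 9.75% → €31.21
Acetaminophen (200 ct) €7.11: over-the-counter medication → 6.75% → €0.48
Dish soap €3.21: other taxable items → 4.5% → €0.14
Pair of jeans €82.09: apparel, buyer-exempt → 0% → €0.00
T-shirt €25.83: apparel, buyer-exempt → 0% → €0.00
Allergy tablets €19.60: over-the-counter medication → 6.75% → €1.32
Subtotal = €549.91; tax = €33.15; total due = €583.06

€583.06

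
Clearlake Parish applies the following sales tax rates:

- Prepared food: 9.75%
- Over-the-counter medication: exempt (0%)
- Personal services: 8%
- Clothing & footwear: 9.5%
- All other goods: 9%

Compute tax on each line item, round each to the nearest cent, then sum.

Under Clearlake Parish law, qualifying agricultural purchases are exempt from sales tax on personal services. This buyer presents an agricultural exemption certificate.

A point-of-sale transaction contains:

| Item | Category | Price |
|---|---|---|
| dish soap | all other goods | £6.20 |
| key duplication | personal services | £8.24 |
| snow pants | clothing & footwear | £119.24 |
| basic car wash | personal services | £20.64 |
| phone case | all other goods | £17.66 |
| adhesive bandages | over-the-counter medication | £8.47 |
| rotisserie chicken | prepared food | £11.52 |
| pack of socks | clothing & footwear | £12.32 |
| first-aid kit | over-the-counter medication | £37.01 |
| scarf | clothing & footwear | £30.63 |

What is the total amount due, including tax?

£290.61

Dish soap £6.20: all other goods → 9% → £0.56
Key duplication £8.24: personal services, buyer-exempt → 0% → £0.00
Snow pants £119.24: clothing & footwear → 9.5% → £11.33
Basic car wash £20.64: personal services, buyer-exempt → 0% → £0.00
Phone case £17.66: all other goods → 9% → £1.59
Adhesive bandages £8.47: over-the-counter medication → 0% → £0.00
Rotisserie chicken £11.52: prepared food → 9.75% → £1.12
Pack of socks £12.32: clothing & footwear → 9.5% → £1.17
First-aid kit £37.01: over-the-counter medication → 0% → £0.00
Scarf £30.63: clothing & footwear → 9.5% → £2.91
Subtotal = £271.93; tax = £18.68; total due = £290.61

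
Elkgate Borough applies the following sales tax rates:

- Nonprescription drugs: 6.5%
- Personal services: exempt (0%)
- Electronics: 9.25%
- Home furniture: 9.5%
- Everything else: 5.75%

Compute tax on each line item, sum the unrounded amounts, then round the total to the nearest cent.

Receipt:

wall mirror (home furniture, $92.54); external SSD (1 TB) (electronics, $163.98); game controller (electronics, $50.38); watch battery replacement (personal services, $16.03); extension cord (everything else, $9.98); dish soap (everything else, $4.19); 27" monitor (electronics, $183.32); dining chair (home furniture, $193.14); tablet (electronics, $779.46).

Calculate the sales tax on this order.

Wall mirror $92.54: home furniture → 9.5% → $8.7913
External SSD (1 TB) $163.98: electronics → 9.25% → $15.16815
Game controller $50.38: electronics → 9.25% → $4.66015
Watch battery replacement $16.03: personal services → 0% → $0.00
Extension cord $9.98: everything else → 5.75% → $0.57385
Dish soap $4.19: everything else → 5.75% → $0.240925
27" monitor $183.32: electronics → 9.25% → $16.9571
Dining chair $193.14: home furniture → 9.5% → $18.3483
Tablet $779.46: electronics → 9.25% → $72.10005
Unrounded tax sum = $136.839825 → $136.84

$136.84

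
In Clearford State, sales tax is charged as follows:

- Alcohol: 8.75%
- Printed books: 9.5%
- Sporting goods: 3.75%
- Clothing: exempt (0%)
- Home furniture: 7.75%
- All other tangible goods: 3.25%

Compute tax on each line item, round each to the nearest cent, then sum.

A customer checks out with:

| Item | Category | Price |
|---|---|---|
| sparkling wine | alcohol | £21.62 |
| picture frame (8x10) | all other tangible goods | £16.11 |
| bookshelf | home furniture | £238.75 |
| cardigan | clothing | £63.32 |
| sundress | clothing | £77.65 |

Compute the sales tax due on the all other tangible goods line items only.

Picture frame (8x10) £16.11: all other tangible goods → 3.25% → £0.52
Tax on all other tangible goods = £0.52

£0.52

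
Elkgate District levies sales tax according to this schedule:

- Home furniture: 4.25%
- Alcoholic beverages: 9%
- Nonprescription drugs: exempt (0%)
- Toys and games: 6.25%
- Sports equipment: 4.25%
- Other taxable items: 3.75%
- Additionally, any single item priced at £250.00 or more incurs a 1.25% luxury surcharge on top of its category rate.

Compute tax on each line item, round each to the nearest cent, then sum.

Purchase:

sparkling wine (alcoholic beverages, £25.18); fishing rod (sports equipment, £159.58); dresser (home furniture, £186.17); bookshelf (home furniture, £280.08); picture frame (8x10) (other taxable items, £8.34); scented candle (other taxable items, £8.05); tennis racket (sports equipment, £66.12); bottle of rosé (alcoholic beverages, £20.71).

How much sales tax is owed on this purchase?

Sparkling wine £25.18: alcoholic beverages → 9% → £2.27
Fishing rod £159.58: sports equipment → 4.25% → £6.78
Dresser £186.17: home furniture → 4.25% → £7.91
Bookshelf £280.08: home furniture → 4.25% + 1.25% surcharge = 5.5% → £15.40
Picture frame (8x10) £8.34: other taxable items → 3.75% → £0.31
Scented candle £8.05: other taxable items → 3.75% → £0.30
Tennis racket £66.12: sports equipment → 4.25% → £2.81
Bottle of rosé £20.71: alcoholic beverages → 9% → £1.86
Total tax = £2.27 + £6.78 + £7.91 + £15.40 + £0.31 + £0.30 + £2.81 + £1.86 = £37.64

£37.64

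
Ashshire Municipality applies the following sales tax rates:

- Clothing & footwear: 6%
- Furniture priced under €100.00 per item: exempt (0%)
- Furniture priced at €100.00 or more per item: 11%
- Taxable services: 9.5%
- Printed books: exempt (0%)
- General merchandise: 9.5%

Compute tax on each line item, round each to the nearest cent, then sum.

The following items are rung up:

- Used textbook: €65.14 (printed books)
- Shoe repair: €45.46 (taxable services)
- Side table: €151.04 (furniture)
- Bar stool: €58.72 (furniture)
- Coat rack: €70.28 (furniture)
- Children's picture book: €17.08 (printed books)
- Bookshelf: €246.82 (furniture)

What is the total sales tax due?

€48.08

Used textbook €65.14: printed books → 0% → €0.00
Shoe repair €45.46: taxable services → 9.5% → €4.32
Side table €151.04: furniture, €100.00 or more → 11% → €16.61
Bar stool €58.72: furniture, under €100.00 → 0% → €0.00
Coat rack €70.28: furniture, under €100.00 → 0% → €0.00
Children's picture book €17.08: printed books → 0% → €0.00
Bookshelf €246.82: furniture, €100.00 or more → 11% → €27.15
Total tax = €4.32 + €16.61 + €27.15 = €48.08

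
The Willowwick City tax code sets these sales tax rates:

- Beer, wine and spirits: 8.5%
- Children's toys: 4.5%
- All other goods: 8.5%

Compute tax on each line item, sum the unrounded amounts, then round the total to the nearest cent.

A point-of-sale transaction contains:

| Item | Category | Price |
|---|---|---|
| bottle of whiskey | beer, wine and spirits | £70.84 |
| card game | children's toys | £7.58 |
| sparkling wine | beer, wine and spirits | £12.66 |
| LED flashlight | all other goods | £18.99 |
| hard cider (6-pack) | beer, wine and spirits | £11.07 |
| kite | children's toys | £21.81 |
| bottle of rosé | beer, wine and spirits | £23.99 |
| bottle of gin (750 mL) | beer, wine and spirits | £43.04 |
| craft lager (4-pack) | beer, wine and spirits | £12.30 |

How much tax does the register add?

Bottle of whiskey £70.84: beer, wine and spirits → 8.5% → £6.0214
Card game £7.58: children's toys → 4.5% → £0.3411
Sparkling wine £12.66: beer, wine and spirits → 8.5% → £1.0761
LED flashlight £18.99: all other goods → 8.5% → £1.61415
Hard cider (6-pack) £11.07: beer, wine and spirits → 8.5% → £0.94095
Kite £21.81: children's toys → 4.5% → £0.98145
Bottle of rosé £23.99: beer, wine and spirits → 8.5% → £2.03915
Bottle of gin (750 mL) £43.04: beer, wine and spirits → 8.5% → £3.6584
Craft lager (4-pack) £12.30: beer, wine and spirits → 8.5% → £1.0455
Unrounded tax sum = £17.7182 → £17.72

£17.72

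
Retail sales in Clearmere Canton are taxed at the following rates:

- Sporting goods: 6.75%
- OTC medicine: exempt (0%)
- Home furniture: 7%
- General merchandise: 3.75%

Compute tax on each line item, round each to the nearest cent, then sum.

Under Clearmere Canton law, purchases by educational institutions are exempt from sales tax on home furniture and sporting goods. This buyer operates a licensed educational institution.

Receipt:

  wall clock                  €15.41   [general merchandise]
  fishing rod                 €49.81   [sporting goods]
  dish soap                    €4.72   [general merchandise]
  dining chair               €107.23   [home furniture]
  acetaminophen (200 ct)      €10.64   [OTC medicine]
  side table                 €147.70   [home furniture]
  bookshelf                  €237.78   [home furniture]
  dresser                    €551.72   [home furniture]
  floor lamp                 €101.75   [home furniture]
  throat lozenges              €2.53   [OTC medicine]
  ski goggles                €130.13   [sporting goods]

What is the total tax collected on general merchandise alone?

Wall clock €15.41: general merchandise → 3.75% → €0.58
Dish soap €4.72: general merchandise → 3.75% → €0.18
Tax on general merchandise = €0.58 + €0.18 = €0.76

€0.76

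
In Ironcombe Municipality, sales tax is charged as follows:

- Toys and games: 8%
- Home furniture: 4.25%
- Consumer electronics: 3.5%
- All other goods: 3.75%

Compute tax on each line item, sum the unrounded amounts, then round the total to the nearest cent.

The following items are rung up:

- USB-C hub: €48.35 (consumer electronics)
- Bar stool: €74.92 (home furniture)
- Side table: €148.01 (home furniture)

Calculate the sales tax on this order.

USB-C hub €48.35: consumer electronics → 3.5% → €1.69225
Bar stool €74.92: home furniture → 4.25% → €3.1841
Side table €148.01: home furniture → 4.25% → €6.290425
Unrounded tax sum = €11.166775 → €11.17

€11.17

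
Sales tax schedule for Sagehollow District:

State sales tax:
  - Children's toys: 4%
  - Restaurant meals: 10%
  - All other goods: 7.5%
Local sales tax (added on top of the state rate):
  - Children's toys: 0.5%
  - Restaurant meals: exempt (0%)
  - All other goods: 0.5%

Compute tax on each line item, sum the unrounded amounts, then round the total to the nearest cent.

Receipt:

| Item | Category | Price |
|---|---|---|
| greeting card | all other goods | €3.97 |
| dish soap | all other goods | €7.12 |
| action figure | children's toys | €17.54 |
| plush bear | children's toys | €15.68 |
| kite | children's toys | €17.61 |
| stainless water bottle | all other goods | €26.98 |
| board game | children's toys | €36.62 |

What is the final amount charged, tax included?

Greeting card €3.97: all other goods → 7.5% + 0.5% local = 8% → €0.3176
Dish soap €7.12: all other goods → 7.5% + 0.5% local = 8% → €0.5696
Action figure €17.54: children's toys → 4% + 0.5% local = 4.5% → €0.7893
Plush bear €15.68: children's toys → 4% + 0.5% local = 4.5% → €0.7056
Kite €17.61: children's toys → 4% + 0.5% local = 4.5% → €0.79245
Stainless water bottle €26.98: all other goods → 7.5% + 0.5% local = 8% → €2.1584
Board game €36.62: children's toys → 4% + 0.5% local = 4.5% → €1.6479
Subtotal = €125.52; unrounded tax = €6.98085 → €6.98; total due = €132.50

€132.50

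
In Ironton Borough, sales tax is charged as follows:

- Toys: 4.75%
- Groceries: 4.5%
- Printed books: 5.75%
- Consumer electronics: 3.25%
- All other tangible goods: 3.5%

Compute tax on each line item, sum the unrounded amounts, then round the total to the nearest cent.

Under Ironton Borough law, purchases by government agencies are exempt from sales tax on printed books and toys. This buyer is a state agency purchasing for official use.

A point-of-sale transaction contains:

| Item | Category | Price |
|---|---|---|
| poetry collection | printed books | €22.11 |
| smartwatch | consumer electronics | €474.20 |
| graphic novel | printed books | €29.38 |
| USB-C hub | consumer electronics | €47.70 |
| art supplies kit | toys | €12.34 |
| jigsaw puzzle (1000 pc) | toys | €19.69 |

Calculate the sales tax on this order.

Poetry collection €22.11: printed books, buyer-exempt → 0% → €0.00
Smartwatch €474.20: consumer electronics → 3.25% → €15.4115
Graphic novel €29.38: printed books, buyer-exempt → 0% → €0.00
USB-C hub €47.70: consumer electronics → 3.25% → €1.55025
Art supplies kit €12.34: toys, buyer-exempt → 0% → €0.00
Jigsaw puzzle (1000 pc) €19.69: toys, buyer-exempt → 0% → €0.00
Unrounded tax sum = €16.96175 → €16.96

€16.96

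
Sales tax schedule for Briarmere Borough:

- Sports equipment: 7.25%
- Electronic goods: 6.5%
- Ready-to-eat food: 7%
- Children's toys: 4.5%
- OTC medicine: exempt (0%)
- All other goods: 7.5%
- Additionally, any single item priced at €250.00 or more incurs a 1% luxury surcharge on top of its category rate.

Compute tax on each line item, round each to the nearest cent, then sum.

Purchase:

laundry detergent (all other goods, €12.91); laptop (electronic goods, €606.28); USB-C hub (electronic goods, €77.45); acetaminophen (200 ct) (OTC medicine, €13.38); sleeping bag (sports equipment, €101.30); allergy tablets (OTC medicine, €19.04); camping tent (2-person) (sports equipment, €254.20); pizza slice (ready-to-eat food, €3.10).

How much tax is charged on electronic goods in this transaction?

€50.50

Laptop €606.28: electronic goods → 6.5% + 1% surcharge = 7.5% → €45.47
USB-C hub €77.45: electronic goods → 6.5% → €5.03
Tax on electronic goods = €45.47 + €5.03 = €50.50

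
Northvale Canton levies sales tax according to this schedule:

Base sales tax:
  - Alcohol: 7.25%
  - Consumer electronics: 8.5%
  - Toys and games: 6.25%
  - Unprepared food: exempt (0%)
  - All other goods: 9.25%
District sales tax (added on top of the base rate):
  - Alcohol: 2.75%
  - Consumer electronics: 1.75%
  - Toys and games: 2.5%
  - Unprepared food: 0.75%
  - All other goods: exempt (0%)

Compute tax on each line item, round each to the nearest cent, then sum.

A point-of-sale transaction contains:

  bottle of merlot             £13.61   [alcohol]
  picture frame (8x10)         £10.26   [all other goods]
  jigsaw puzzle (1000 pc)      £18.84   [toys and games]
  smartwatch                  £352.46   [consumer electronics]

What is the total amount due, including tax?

£435.26

Bottle of merlot £13.61: alcohol → 7.25% + 2.75% district = 10% → £1.36
Picture frame (8x10) £10.26: all other goods → 9.25% + 0% district = 9.25% → £0.95
Jigsaw puzzle (1000 pc) £18.84: toys and games → 6.25% + 2.5% district = 8.75% → £1.65
Smartwatch £352.46: consumer electronics → 8.5% + 1.75% district = 10.25% → £36.13
Subtotal = £395.17; tax = £40.09; total due = £435.26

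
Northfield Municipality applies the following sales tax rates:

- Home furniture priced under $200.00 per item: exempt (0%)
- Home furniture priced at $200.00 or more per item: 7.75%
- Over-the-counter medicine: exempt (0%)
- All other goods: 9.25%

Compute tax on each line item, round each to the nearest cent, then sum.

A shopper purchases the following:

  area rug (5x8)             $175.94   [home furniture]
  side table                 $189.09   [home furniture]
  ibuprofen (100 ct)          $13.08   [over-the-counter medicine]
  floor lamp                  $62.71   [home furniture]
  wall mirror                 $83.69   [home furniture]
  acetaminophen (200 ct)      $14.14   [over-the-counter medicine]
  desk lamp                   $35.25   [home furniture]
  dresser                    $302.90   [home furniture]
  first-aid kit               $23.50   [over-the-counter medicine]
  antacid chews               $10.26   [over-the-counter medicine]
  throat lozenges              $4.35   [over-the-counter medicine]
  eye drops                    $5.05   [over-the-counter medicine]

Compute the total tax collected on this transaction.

$23.47

Area rug (5x8) $175.94: home furniture, under $200.00 → 0% → $0.00
Side table $189.09: home furniture, under $200.00 → 0% → $0.00
Ibuprofen (100 ct) $13.08: over-the-counter medicine → 0% → $0.00
Floor lamp $62.71: home furniture, under $200.00 → 0% → $0.00
Wall mirror $83.69: home furniture, under $200.00 → 0% → $0.00
Acetaminophen (200 ct) $14.14: over-the-counter medicine → 0% → $0.00
Desk lamp $35.25: home furniture, under $200.00 → 0% → $0.00
Dresser $302.90: home furniture, $200.00 or more → 7.75% → $23.47
First-aid kit $23.50: over-the-counter medicine → 0% → $0.00
Antacid chews $10.26: over-the-counter medicine → 0% → $0.00
Throat lozenges $4.35: over-the-counter medicine → 0% → $0.00
Eye drops $5.05: over-the-counter medicine → 0% → $0.00
Total tax = $23.47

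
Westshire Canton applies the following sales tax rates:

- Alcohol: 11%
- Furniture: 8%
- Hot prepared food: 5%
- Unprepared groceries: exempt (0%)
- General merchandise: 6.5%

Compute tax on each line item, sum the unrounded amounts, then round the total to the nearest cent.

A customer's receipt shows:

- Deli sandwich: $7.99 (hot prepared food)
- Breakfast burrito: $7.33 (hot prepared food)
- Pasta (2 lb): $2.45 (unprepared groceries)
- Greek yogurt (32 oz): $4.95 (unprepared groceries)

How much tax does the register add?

Deli sandwich $7.99: hot prepared food → 5% → $0.3995
Breakfast burrito $7.33: hot prepared food → 5% → $0.3665
Pasta (2 lb) $2.45: unprepared groceries → 0% → $0.00
Greek yogurt (32 oz) $4.95: unprepared groceries → 0% → $0.00
Unrounded tax sum = $0.766 → $0.77

$0.77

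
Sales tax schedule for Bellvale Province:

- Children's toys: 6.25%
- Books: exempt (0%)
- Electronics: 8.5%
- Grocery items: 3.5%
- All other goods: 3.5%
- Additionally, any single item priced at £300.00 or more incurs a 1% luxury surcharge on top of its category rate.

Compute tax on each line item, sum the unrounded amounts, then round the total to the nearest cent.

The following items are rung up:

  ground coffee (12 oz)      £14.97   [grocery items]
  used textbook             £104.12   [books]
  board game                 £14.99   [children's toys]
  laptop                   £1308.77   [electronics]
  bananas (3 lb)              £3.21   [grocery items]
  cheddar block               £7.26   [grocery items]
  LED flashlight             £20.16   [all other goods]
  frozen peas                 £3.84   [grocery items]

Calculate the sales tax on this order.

Ground coffee (12 oz) £14.97: grocery items → 3.5% → £0.52395
Used textbook £104.12: books → 0% → £0.00
Board game £14.99: children's toys → 6.25% → £0.936875
Laptop £1308.77: electronics → 8.5% + 1% surcharge = 9.5% → £124.33315
Bananas (3 lb) £3.21: grocery items → 3.5% → £0.11235
Cheddar block £7.26: grocery items → 3.5% → £0.2541
LED flashlight £20.16: all other goods → 3.5% → £0.7056
Frozen peas £3.84: grocery items → 3.5% → £0.1344
Unrounded tax sum = £127.000425 → £127.00

£127.00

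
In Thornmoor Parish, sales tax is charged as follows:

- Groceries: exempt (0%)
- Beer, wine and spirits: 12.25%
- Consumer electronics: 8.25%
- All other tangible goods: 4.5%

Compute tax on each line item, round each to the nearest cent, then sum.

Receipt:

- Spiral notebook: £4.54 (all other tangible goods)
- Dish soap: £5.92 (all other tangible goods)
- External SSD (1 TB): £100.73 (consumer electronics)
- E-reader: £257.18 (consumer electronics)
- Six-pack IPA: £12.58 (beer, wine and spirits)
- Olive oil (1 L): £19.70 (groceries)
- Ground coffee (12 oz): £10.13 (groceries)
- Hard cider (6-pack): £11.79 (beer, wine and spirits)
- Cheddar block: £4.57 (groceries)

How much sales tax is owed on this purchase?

£32.98

Spiral notebook £4.54: all other tangible goods → 4.5% → £0.20
Dish soap £5.92: all other tangible goods → 4.5% → £0.27
External SSD (1 TB) £100.73: consumer electronics → 8.25% → £8.31
E-reader £257.18: consumer electronics → 8.25% → £21.22
Six-pack IPA £12.58: beer, wine and spirits → 12.25% → £1.54
Olive oil (1 L) £19.70: groceries → 0% → £0.00
Ground coffee (12 oz) £10.13: groceries → 0% → £0.00
Hard cider (6-pack) £11.79: beer, wine and spirits → 12.25% → £1.44
Cheddar block £4.57: groceries → 0% → £0.00
Total tax = £0.20 + £0.27 + £8.31 + £21.22 + £1.54 + £1.44 = £32.98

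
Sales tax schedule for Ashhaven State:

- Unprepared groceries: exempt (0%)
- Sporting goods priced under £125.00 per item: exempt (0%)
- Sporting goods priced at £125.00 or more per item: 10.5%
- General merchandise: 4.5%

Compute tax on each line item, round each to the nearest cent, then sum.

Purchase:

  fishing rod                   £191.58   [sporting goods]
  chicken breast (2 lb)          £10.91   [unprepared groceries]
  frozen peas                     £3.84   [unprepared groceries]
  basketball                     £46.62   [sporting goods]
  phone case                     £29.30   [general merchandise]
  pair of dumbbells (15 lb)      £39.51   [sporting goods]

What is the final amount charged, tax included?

£343.20

Fishing rod £191.58: sporting goods, £125.00 or more → 10.5% → £20.12
Chicken breast (2 lb) £10.91: unprepared groceries → 0% → £0.00
Frozen peas £3.84: unprepared groceries → 0% → £0.00
Basketball £46.62: sporting goods, under £125.00 → 0% → £0.00
Phone case £29.30: general merchandise → 4.5% → £1.32
Pair of dumbbells (15 lb) £39.51: sporting goods, under £125.00 → 0% → £0.00
Subtotal = £321.76; tax = £21.44; total due = £343.20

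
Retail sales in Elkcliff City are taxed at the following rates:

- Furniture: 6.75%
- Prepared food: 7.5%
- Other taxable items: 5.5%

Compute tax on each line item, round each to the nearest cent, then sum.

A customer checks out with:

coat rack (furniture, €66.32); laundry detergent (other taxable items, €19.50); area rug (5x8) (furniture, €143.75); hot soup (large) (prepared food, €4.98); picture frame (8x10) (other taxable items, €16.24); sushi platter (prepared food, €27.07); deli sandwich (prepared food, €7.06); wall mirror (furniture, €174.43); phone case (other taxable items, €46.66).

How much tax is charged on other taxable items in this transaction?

Laundry detergent €19.50: other taxable items → 5.5% → €1.07
Picture frame (8x10) €16.24: other taxable items → 5.5% → €0.89
Phone case €46.66: other taxable items → 5.5% → €2.57
Tax on other taxable items = €1.07 + €0.89 + €2.57 = €4.53

€4.53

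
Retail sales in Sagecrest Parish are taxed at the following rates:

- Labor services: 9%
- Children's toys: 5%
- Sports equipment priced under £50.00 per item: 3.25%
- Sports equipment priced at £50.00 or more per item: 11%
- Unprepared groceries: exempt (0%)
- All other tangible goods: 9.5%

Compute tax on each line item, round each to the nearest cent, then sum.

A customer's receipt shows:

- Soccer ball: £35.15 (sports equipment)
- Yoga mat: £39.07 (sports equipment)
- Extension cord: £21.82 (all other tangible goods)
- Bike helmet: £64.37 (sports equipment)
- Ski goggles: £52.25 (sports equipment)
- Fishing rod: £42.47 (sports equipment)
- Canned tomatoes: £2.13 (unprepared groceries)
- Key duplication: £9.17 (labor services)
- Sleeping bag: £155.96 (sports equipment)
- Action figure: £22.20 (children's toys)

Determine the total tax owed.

£37.79

Soccer ball £35.15: sports equipment, under £50.00 → 3.25% → £1.14
Yoga mat £39.07: sports equipment, under £50.00 → 3.25% → £1.27
Extension cord £21.82: all other tangible goods → 9.5% → £2.07
Bike helmet £64.37: sports equipment, £50.00 or more → 11% → £7.08
Ski goggles £52.25: sports equipment, £50.00 or more → 11% → £5.75
Fishing rod £42.47: sports equipment, under £50.00 → 3.25% → £1.38
Canned tomatoes £2.13: unprepared groceries → 0% → £0.00
Key duplication £9.17: labor services → 9% → £0.83
Sleeping bag £155.96: sports equipment, £50.00 or more → 11% → £17.16
Action figure £22.20: children's toys → 5% → £1.11
Total tax = £1.14 + £1.27 + £2.07 + £7.08 + £5.75 + £1.38 + £0.83 + £17.16 + £1.11 = £37.79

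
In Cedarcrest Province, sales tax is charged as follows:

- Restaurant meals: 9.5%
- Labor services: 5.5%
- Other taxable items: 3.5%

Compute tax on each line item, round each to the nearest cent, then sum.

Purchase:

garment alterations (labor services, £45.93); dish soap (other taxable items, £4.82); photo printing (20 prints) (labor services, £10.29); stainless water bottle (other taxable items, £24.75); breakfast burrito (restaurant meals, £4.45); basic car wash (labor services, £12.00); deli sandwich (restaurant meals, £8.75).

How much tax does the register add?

Garment alterations £45.93: labor services → 5.5% → £2.53
Dish soap £4.82: other taxable items → 3.5% → £0.17
Photo printing (20 prints) £10.29: labor services → 5.5% → £0.57
Stainless water bottle £24.75: other taxable items → 3.5% → £0.87
Breakfast burrito £4.45: restaurant meals → 9.5% → £0.42
Basic car wash £12.00: labor services → 5.5% → £0.66
Deli sandwich £8.75: restaurant meals → 9.5% → £0.83
Total tax = £2.53 + £0.17 + £0.57 + £0.87 + £0.42 + £0.66 + £0.83 = £6.05

£6.05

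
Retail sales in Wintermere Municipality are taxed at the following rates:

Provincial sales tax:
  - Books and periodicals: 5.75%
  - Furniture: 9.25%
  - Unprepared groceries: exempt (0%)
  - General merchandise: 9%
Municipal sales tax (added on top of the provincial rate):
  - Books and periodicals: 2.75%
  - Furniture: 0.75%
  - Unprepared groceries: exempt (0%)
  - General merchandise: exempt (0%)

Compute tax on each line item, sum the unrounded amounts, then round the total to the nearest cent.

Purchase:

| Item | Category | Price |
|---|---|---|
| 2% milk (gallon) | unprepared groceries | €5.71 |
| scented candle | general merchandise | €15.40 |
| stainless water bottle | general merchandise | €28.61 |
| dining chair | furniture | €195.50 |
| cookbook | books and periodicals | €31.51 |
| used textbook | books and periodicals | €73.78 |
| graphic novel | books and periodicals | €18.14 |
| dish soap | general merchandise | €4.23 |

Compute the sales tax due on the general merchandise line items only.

Scented candle €15.40: general merchandise → 9% + 0% municipal = 9% → €1.386
Stainless water bottle €28.61: general merchandise → 9% + 0% municipal = 9% → €2.5749
Dish soap €4.23: general merchandise → 9% + 0% municipal = 9% → €0.3807
Tax on general merchandise: unrounded sum = €4.3416 → €4.34

€4.34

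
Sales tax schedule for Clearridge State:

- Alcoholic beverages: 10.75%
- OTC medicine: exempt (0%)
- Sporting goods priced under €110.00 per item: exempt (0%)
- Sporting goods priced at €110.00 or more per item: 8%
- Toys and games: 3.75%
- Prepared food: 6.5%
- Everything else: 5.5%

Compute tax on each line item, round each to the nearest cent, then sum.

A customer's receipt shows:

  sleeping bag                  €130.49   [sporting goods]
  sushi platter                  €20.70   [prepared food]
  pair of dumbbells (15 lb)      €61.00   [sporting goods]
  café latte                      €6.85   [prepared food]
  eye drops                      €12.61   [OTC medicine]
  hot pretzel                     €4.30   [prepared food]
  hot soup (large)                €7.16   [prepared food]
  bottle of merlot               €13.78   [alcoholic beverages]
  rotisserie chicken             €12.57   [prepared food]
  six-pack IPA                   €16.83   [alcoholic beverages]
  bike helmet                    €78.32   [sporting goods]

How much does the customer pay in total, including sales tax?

Sleeping bag €130.49: sporting goods, €110.00 or more → 8% → €10.44
Sushi platter €20.70: prepared food → 6.5% → €1.35
Pair of dumbbells (15 lb) €61.00: sporting goods, under €110.00 → 0% → €0.00
Café latte €6.85: prepared food → 6.5% → €0.45
Eye drops €12.61: OTC medicine → 0% → €0.00
Hot pretzel €4.30: prepared food → 6.5% → €0.28
Hot soup (large) €7.16: prepared food → 6.5% → €0.47
Bottle of merlot €13.78: alcoholic beverages → 10.75% → €1.48
Rotisserie chicken €12.57: prepared food → 6.5% → €0.82
Six-pack IPA €16.83: alcoholic beverages → 10.75% → €1.81
Bike helmet €78.32: sporting goods, under €110.00 → 0% → €0.00
Subtotal = €364.61; tax = €17.10; total due = €381.71

€381.71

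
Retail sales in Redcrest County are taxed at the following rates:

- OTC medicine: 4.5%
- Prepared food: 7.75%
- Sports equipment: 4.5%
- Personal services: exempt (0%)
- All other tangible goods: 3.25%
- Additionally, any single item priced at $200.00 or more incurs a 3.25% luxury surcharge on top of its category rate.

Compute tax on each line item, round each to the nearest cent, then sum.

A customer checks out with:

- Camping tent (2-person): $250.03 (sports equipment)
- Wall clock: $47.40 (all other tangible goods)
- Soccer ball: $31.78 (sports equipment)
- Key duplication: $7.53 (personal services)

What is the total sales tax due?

Camping tent (2-person) $250.03: sports equipment → 4.5% + 3.25% surcharge = 7.75% → $19.38
Wall clock $47.40: all other tangible goods → 3.25% → $1.54
Soccer ball $31.78: sports equipment → 4.5% → $1.43
Key duplication $7.53: personal services → 0% → $0.00
Total tax = $19.38 + $1.54 + $1.43 = $22.35

$22.35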